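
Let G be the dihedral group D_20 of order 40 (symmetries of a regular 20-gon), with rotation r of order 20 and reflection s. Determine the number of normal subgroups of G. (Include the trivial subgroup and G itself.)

G has 48 subgroups. Checking conjugation-invariance by order — order 1: 1/1 normal; order 2: 1/21 normal; order 4: 1/11 normal; order 5: 1/1 normal; order 8: 0/5 normal; order 10: 1/5 normal; order 20: 3/3 normal; order 40: 1/1 normal.
Total normal subgroups: 9.

9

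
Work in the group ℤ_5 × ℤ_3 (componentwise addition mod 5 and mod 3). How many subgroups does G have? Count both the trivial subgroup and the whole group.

|G| = 15, so by Lagrange every subgroup order divides 15. Divisors: 1, 3, 5, 15.
Subgroups by order — order 1: 1; order 3: 1; order 5: 1; order 15: 1.
Total: 1 + 1 + 1 + 1 = 4.

4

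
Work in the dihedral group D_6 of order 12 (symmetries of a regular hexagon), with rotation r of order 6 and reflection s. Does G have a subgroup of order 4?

4 | 12. A subgroup of order 4 is {e, r^3, r^2s, r^5s}.

Yes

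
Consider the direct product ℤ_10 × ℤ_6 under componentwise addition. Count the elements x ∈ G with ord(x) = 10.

12

An element (a,b) has order lcm(ord(a), ord(b)); count pairs with lcm equal to 10.
Enumerating gives 12 such elements.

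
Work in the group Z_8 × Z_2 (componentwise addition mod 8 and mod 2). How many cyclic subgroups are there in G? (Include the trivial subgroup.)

8

Group the elements of G by the cyclic subgroup they generate; each cyclic subgroup of order d accounts for φ(d) elements.
Cyclic subgroups by order — order 1: 1; order 2: 3; order 4: 2; order 8: 2.
Total: 8.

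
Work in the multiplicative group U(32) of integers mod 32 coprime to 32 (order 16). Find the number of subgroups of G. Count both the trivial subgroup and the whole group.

11

|G| = 16, so by Lagrange every subgroup order divides 16. Divisors: 1, 2, 4, 8, 16.
Subgroups by order — order 1: 1; order 2: 3; order 4: 3; order 8: 3; order 16: 1.
Total: 1 + 3 + 3 + 3 + 1 = 11.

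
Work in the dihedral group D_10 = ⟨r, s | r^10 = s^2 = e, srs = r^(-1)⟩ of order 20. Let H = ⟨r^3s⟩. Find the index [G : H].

|⟨r^3s⟩| = 2 and |G| = 20.
By Lagrange, [G : H] = |G|/|H| = 20/2 = 10.

10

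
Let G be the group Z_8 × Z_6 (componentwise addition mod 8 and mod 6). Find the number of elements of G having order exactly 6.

6

An element (a,b) has order lcm(ord(a), ord(b)); count pairs with lcm equal to 6.
Enumerating gives 6 such elements.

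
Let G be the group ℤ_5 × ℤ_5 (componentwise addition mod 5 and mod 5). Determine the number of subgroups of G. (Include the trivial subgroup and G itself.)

|G| = 25, so by Lagrange every subgroup order divides 25. Divisors: 1, 5, 25.
Subgroups by order — order 1: 1; order 5: 6; order 25: 1.
Total: 1 + 6 + 1 = 8.

8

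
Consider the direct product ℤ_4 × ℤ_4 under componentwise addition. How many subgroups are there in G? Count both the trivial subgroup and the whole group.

15

|G| = 16, so by Lagrange every subgroup order divides 16. Divisors: 1, 2, 4, 8, 16.
Subgroups by order — order 1: 1; order 2: 3; order 4: 7; order 8: 3; order 16: 1.
Total: 1 + 3 + 7 + 3 + 1 = 15.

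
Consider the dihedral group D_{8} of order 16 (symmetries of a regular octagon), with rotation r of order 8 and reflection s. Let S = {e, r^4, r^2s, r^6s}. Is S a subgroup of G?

Yes

|S| = 4 divides |G| = 16, consistent with Lagrange.
S contains the identity, every element's inverse is in S, and S is closed under ·: it is a subgroup.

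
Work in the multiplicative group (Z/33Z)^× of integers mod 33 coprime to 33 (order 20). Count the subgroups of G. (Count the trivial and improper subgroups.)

10

|G| = 20, so by Lagrange every subgroup order divides 20. Divisors: 1, 2, 4, 5, 10, 20.
Subgroups by order — order 1: 1; order 2: 3; order 4: 1; order 5: 1; order 10: 3; order 20: 1.
Total: 1 + 3 + 1 + 1 + 3 + 1 = 10.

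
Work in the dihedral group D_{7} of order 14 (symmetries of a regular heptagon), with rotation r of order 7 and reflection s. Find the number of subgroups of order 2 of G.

|G| = 14 and 2 | 14, so subgroups of order 2 are possible by Lagrange.
The subgroups of order 2 are: {e, r^2s}; {e, r^3s}; {e, r^4s}; {e, r^5s}; … (7 in all).
So G has 7 subgroups of order 2.

7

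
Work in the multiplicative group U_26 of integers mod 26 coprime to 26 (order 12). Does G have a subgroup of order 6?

Yes

6 | 12. A subgroup of order 6 is {1, 3, 9, 17, 23, 25}.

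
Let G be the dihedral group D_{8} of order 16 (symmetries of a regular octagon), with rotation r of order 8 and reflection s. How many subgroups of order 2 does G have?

9

|G| = 16 and 2 | 16, so subgroups of order 2 are possible by Lagrange.
The subgroups of order 2 are: {e, r^2s}; {e, r^3s}; {e, r^4}; {e, r^4s}; … (9 in all).
So G has 9 subgroups of order 2.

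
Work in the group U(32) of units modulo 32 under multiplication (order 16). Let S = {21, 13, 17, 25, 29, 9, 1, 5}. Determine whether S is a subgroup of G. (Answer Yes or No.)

Yes

|S| = 8 divides |G| = 16, consistent with Lagrange.
S contains the identity, every element's inverse is in S, and S is closed under ·: it is a subgroup.
In fact S = ⟨5⟩.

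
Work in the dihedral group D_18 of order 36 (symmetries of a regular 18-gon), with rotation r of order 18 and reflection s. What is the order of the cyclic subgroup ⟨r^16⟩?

9

Computing powers of r^16: the smallest k with (r^16)^k = e is k = 9.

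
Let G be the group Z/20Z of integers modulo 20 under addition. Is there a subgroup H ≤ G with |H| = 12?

No

12 does not divide |G| = 20, so by Lagrange no subgroup of order 12 exists.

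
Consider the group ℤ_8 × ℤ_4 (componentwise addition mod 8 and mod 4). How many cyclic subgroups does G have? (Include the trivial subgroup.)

Group the elements of G by the cyclic subgroup they generate; each cyclic subgroup of order d accounts for φ(d) elements.
Cyclic subgroups by order — order 1: 1; order 2: 3; order 4: 6; order 8: 4.
Total: 14.

14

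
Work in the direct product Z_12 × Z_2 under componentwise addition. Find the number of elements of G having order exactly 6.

6

An element (a,b) has order lcm(ord(a), ord(b)); count pairs with lcm equal to 6.
Enumerating gives 6 such elements.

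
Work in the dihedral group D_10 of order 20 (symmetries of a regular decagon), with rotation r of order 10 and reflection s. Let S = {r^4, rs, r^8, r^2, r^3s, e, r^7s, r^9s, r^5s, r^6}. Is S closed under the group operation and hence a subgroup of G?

|S| = 10 divides |G| = 20, consistent with Lagrange.
S contains the identity, every element's inverse is in S, and S is closed under ·: it is a subgroup.

Yes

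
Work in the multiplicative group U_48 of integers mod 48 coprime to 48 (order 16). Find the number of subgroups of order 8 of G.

7

|G| = 16 and 8 | 16, so subgroups of order 8 are possible by Lagrange.
The subgroups of order 8 are: {1, 11, 13, 23, 25, 35, 37, 47}; {1, 11, 17, 19, 25, 35, 41, 43}; {1, 5, 7, 11, 25, 29, 31, 35}; {1, 5, 13, 17, 25, 29, 37, 41}; … (7 in all).
So G has 7 subgroups of order 8.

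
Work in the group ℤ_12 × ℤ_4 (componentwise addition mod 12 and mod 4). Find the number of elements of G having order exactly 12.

24

An element (a,b) has order lcm(ord(a), ord(b)); count pairs with lcm equal to 12.
Enumerating gives 24 such elements.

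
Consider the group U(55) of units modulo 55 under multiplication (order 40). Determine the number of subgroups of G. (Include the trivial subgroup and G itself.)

16

|G| = 40, so by Lagrange every subgroup order divides 40. Divisors: 1, 2, 4, 5, 8, 10, 20, 40.
Subgroups by order — order 1: 1; order 2: 3; order 4: 3; order 5: 1; order 8: 1; order 10: 3; order 20: 3; order 40: 1.
Total: 1 + 3 + 3 + 1 + 1 + 3 + 3 + 1 = 16.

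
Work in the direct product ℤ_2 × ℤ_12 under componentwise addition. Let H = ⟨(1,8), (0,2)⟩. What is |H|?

|⟨(1,8)⟩| = 6 and |⟨(0,2)⟩| = 6, so |H| is a multiple of lcm(6, 6) = 6 and divides |G| = 24.
Closing under the operation: H = {(0,0), (0,2), (0,4), (0,6), (0,8), (0,10), (1,0), (1,2), (1,4), (1,6), (1,8), (1,10)}, so |H| = 12.

12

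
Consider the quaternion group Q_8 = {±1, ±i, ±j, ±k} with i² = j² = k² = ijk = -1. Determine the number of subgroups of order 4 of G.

|G| = 8 and 4 | 8, so subgroups of order 4 are possible by Lagrange.
The subgroups of order 4 are: {1, -1, i, -i}; {1, -1, j, -j}; {1, -1, k, -k}.
So G has 3 subgroups of order 4.

3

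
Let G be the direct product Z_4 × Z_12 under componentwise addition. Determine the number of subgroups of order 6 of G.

|G| = 48 and 6 | 48, so subgroups of order 6 are possible by Lagrange.
The subgroups of order 6 are: {(0,0), (0,2), (0,4), (0,6), (0,8), (0,10)}; {(0,0), (0,4), (0,8), (2,0), (2,4), (2,8)}; {(0,0), (0,4), (0,8), (2,2), (2,6), (2,10)}.
So G has 3 subgroups of order 6.

3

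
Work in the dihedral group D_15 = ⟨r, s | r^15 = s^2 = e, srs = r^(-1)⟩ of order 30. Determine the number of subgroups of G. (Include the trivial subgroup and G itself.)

|G| = 30, so by Lagrange every subgroup order divides 30. Divisors: 1, 2, 3, 5, 6, 10, 15, 30.
Subgroups by order — order 1: 1; order 2: 15; order 3: 1; order 5: 1; order 6: 5; order 10: 3; order 15: 1; order 30: 1.
Total: 1 + 15 + 1 + 1 + 5 + 3 + 1 + 1 = 28.

28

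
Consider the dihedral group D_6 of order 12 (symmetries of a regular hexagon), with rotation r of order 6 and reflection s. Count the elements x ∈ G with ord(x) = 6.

The elements of order 6 are: r, r^5.
That's 2.

2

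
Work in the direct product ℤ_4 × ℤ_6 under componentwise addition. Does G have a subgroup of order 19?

19 does not divide |G| = 24, so by Lagrange no subgroup of order 19 exists.

No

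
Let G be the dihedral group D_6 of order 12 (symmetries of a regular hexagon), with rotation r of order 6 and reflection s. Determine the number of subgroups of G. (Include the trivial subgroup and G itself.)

16

|G| = 12, so by Lagrange every subgroup order divides 12. Divisors: 1, 2, 3, 4, 6, 12.
Subgroups by order — order 1: 1; order 2: 7; order 3: 1; order 4: 3; order 6: 3; order 12: 1.
Total: 1 + 7 + 1 + 3 + 3 + 1 = 16.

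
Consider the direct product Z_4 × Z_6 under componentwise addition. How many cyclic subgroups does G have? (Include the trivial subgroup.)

12

A cyclic subgroup of order d is generated by each of its φ(d) elements of order d, so the cyclic subgroups of order d number (#elements of order d)/φ(d).
Cyclic subgroups by order — order 1: 1; order 2: 3; order 3: 1; order 4: 2; order 6: 3; order 12: 2.
Total: 12.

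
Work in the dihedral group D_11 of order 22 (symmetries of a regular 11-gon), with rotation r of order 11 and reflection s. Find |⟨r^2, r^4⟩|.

11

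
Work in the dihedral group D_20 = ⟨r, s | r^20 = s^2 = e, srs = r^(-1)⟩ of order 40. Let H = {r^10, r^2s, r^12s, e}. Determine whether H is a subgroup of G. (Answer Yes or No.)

|H| = 4 divides |G| = 40, consistent with Lagrange.
H contains the identity, every element's inverse is in H, and H is closed under ·: it is a subgroup.

Yes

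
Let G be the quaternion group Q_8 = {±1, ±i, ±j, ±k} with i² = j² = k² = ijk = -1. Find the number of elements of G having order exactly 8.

No element of G has order 8 (even though 8 | 8).

0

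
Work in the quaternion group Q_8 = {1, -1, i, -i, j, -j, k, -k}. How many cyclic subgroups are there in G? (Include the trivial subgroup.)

5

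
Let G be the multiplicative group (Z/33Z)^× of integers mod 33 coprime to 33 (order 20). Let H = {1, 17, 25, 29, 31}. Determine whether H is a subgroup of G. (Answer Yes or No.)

17 ∈ H but its inverse 2 ∉ H, so H is not a subgroup.

No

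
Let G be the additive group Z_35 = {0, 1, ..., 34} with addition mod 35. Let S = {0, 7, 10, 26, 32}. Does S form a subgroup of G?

32 ∈ S but its inverse 3 ∉ S, so S is not a subgroup.

No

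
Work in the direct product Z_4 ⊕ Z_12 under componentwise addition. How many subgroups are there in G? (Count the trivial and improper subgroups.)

|G| = 48, so by Lagrange every subgroup order divides 48. Divisors: 1, 2, 3, 4, 6, 8, 12, 16, 24, 48.
Subgroups by order — order 1: 1; order 2: 3; order 3: 1; order 4: 7; order 6: 3; order 8: 3; order 12: 7; order 16: 1; order 24: 3; order 48: 1.
Total: 1 + 3 + 1 + 7 + 3 + 3 + 7 + 1 + 3 + 1 = 30.

30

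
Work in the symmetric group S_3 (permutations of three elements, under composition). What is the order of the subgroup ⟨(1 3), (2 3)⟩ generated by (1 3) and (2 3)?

|⟨(1 3)⟩| = 2 and |⟨(2 3)⟩| = 2, so |H| is a multiple of lcm(2, 2) = 2 and divides |G| = 6.
Closing {(1 3), (2 3)} under the group operation gives all of G, so |H| = 6.

6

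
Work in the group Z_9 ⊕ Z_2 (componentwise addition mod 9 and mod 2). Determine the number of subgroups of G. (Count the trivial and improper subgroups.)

6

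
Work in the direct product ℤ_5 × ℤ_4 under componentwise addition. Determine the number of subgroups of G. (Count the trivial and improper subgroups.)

6

|G| = 20, so by Lagrange every subgroup order divides 20. Divisors: 1, 2, 4, 5, 10, 20.
Subgroups by order — order 1: 1; order 2: 1; order 4: 1; order 5: 1; order 10: 1; order 20: 1.
Total: 1 + 1 + 1 + 1 + 1 + 1 = 6.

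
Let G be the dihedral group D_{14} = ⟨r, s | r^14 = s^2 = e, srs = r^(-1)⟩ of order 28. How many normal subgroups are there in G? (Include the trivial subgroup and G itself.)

7

G has 28 subgroups. Checking conjugation-invariance by order — order 1: 1/1 normal; order 2: 1/15 normal; order 4: 0/7 normal; order 7: 1/1 normal; order 14: 3/3 normal; order 28: 1/1 normal.
Total normal subgroups: 7.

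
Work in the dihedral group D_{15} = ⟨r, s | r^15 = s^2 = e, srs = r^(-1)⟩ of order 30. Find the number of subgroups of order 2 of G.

|G| = 30 and 2 | 30, so subgroups of order 2 are possible by Lagrange.
The subgroups of order 2 are: {e, r^10s}; {e, r^11s}; {e, r^12s}; {e, r^13s}; … (15 in all).
So G has 15 subgroups of order 2.

15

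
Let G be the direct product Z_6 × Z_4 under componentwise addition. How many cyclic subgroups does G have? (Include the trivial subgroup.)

12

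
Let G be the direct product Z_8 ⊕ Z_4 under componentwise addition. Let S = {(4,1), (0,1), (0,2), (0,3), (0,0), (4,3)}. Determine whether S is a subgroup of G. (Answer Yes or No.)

|S| = 6 does not divide |G| = 32, so by Lagrange S is not a subgroup.

No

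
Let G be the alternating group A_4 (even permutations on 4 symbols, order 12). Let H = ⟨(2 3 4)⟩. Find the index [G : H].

|⟨(2 3 4)⟩| = 3 and |G| = 12.
By Lagrange, [G : H] = |G|/|H| = 12/3 = 4.

4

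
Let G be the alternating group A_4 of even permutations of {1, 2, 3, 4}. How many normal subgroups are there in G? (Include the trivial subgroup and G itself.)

G has 10 subgroups. Checking conjugation-invariance by order — order 1: 1/1 normal; order 2: 0/3 normal; order 3: 0/4 normal; order 4: 1/1 normal; order 12: 1/1 normal.
Total normal subgroups: 3.

3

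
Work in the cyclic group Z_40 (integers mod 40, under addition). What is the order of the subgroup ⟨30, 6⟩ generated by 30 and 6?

20

|⟨30⟩| = 4 and |⟨6⟩| = 20, so |H| is a multiple of lcm(4, 20) = 20 and divides |G| = 40.
Closing under the operation: H = {0, 2, 4, 6, 8, 10, 12, 14, 16, 18, 20, 22, 24, 26, 28, 30, 32, 34, 36, 38}, so |H| = 20.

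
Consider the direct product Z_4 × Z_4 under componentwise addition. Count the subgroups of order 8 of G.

|G| = 16 and 8 | 16, so subgroups of order 8 are possible by Lagrange.
The subgroups of order 8 are: {(0,0), (0,1), (0,2), (0,3), (2,0), (2,1), (2,2), (2,3)}; {(0,0), (0,2), (1,0), (1,2), (2,0), (2,2), (3,0), (3,2)}; {(0,0), (0,2), (1,1), (1,3), (2,0), (2,2), (3,1), (3,3)}.
So G has 3 subgroups of order 8.

3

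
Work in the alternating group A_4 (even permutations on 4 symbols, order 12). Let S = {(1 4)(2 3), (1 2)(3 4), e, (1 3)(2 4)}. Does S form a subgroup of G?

|S| = 4 divides |G| = 12, consistent with Lagrange.
S contains the identity, every element's inverse is in S, and S is closed under ∘: it is a subgroup.

Yes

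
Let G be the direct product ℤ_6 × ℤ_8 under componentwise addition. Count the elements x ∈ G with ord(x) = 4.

An element (a,b) has order lcm(ord(a), ord(b)); count pairs with lcm equal to 4.
Enumerating gives 4 such elements.

4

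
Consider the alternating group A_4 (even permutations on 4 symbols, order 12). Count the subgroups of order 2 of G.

|G| = 12 and 2 | 12, so subgroups of order 2 are possible by Lagrange.
The subgroups of order 2 are: {e, (1 2)(3 4)}; {e, (1 3)(2 4)}; {e, (1 4)(2 3)}.
So G has 3 subgroups of order 2.

3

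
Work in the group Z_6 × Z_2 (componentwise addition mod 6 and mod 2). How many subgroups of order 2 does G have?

3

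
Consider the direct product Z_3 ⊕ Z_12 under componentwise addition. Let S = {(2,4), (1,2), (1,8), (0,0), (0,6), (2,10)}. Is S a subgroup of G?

Yes

|S| = 6 divides |G| = 36, consistent with Lagrange.
S contains the identity, every element's inverse is in S, and S is closed under +: it is a subgroup.
In fact S = ⟨(1,2)⟩.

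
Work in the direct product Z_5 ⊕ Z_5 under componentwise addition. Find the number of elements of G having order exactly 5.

24

An element (a,b) has order lcm(ord(a), ord(b)); count pairs with lcm equal to 5.
Enumerating gives 24 such elements.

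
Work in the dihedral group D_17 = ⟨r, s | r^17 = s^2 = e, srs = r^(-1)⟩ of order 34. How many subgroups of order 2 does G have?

17

|G| = 34 and 2 | 34, so subgroups of order 2 are possible by Lagrange.
The subgroups of order 2 are: {e, r^10s}; {e, r^11s}; {e, r^12s}; {e, r^13s}; … (17 in all).
So G has 17 subgroups of order 2.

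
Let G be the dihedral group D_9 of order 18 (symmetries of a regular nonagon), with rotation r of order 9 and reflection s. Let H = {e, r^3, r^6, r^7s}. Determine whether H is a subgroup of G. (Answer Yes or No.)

No

|H| = 4 does not divide |G| = 18, so by Lagrange H is not a subgroup.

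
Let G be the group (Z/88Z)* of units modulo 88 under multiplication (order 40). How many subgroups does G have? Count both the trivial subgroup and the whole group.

|G| = 40, so by Lagrange every subgroup order divides 40. Divisors: 1, 2, 4, 5, 8, 10, 20, 40.
Subgroups by order — order 1: 1; order 2: 7; order 4: 7; order 5: 1; order 8: 1; order 10: 7; order 20: 7; order 40: 1.
Total: 1 + 7 + 7 + 1 + 1 + 7 + 7 + 1 = 32.

32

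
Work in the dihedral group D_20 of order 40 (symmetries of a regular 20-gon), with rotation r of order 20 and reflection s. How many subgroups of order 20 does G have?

3

|G| = 40 and 20 | 40, so subgroups of order 20 are possible by Lagrange.
The subgroups of order 20 are: {e, r, r^2, r^3, r^4, r^5, r^6, r^7, r^8, r^9, r^10, r^11, r^12, r^13, r^14, r^15, r^16, r^17, r^18, r^19}; {e, r^2, r^4, r^6, r^8, r^10, r^12, r^14, r^16, r^18, s, r^2s, r^4s, r^6s, r^8s, r^10s, r^12s, r^14s, r^16s, r^18s}; {e, r^2, r^4, r^6, r^8, r^10, r^12, r^14, r^16, r^18, rs, r^3s, r^5s, r^7s, r^9s, r^11s, r^13s, r^15s, r^17s, r^19s}.
So G has 3 subgroups of order 20.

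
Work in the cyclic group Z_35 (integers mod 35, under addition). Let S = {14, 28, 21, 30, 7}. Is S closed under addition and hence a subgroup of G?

The identity 0 ∉ S, so S is not a subgroup.

No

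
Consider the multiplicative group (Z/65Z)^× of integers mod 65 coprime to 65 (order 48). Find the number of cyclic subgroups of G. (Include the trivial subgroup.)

20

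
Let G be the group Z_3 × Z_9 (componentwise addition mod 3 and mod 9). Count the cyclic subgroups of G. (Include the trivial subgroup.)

8

Group the elements of G by the cyclic subgroup they generate; each cyclic subgroup of order d accounts for φ(d) elements.
Cyclic subgroups by order — order 1: 1; order 3: 4; order 9: 3.
Total: 8.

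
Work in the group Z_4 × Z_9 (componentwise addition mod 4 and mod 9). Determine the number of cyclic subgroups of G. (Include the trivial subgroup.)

9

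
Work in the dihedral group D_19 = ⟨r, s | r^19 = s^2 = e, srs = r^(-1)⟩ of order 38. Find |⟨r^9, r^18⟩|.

19

|⟨r^9⟩| = 19 and |⟨r^18⟩| = 19, so |H| is a multiple of lcm(19, 19) = 19 and divides |G| = 38.
Closing under the operation: H = {e, r, r^2, r^3, r^4, r^5, r^6, r^7, r^8, r^9, r^10, r^11, r^12, r^13, r^14, r^15, r^16, r^17, r^18}, so |H| = 19.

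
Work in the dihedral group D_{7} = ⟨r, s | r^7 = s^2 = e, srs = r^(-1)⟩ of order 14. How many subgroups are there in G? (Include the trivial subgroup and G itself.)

|G| = 14, so by Lagrange every subgroup order divides 14. Divisors: 1, 2, 7, 14.
Subgroups by order — order 1: 1; order 2: 7; order 7: 1; order 14: 1.
Total: 1 + 7 + 1 + 1 = 10.

10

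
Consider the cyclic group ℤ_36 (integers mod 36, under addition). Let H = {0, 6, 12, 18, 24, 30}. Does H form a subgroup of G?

Yes

|H| = 6 divides |G| = 36, consistent with Lagrange.
H contains the identity, every element's inverse is in H, and H is closed under +: it is a subgroup.
In fact H = ⟨6⟩.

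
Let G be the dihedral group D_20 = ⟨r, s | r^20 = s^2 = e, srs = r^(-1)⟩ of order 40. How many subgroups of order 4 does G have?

11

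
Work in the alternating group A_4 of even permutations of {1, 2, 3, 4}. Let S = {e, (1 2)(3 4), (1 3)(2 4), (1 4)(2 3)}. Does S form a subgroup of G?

Yes

|S| = 4 divides |G| = 12, consistent with Lagrange.
S contains the identity, every element's inverse is in S, and S is closed under ∘: it is a subgroup.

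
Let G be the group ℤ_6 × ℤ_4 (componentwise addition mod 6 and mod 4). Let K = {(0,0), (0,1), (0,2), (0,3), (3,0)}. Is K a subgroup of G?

|K| = 5 does not divide |G| = 24, so by Lagrange K is not a subgroup.

No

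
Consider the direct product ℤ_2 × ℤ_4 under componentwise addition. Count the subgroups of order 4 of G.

3

|G| = 8 and 4 | 8, so subgroups of order 4 are possible by Lagrange.
The subgroups of order 4 are: {(0,0), (0,1), (0,2), (0,3)}; {(0,0), (0,2), (1,0), (1,2)}; {(0,0), (0,2), (1,1), (1,3)}.
So G has 3 subgroups of order 4.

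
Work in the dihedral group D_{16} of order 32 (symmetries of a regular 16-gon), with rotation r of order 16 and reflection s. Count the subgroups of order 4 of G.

9

|G| = 32 and 4 | 32, so subgroups of order 4 are possible by Lagrange.
The subgroups of order 4 are: {e, r^8, r^2s, r^10s}; {e, r^8, r^3s, r^11s}; {e, r^4, r^8, r^12}; {e, r^8, r^4s, r^12s}; … (9 in all).
So G has 9 subgroups of order 4.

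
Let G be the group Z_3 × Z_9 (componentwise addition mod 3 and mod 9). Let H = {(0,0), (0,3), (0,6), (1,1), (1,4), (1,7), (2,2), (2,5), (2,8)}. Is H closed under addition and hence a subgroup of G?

|H| = 9 divides |G| = 27, consistent with Lagrange.
H contains the identity, every element's inverse is in H, and H is closed under +: it is a subgroup.
In fact H = ⟨(1,1)⟩.

Yes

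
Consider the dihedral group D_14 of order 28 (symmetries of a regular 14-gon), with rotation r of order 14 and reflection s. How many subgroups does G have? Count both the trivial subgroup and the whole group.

|G| = 28, so by Lagrange every subgroup order divides 28. Divisors: 1, 2, 4, 7, 14, 28.
Subgroups by order — order 1: 1; order 2: 15; order 4: 7; order 7: 1; order 14: 3; order 28: 1.
Total: 1 + 15 + 7 + 1 + 3 + 1 = 28.

28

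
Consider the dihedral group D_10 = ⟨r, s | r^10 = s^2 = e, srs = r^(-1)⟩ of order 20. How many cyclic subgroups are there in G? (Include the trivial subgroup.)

14

A cyclic subgroup of order d is generated by each of its φ(d) elements of order d, so the cyclic subgroups of order d number (#elements of order d)/φ(d).
Cyclic subgroups by order — order 1: 1; order 2: 11; order 5: 1; order 10: 1.
Total: 14.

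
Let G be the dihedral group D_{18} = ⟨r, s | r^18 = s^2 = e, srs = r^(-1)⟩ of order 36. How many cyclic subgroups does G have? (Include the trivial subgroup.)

24

A cyclic subgroup of order d is generated by each of its φ(d) elements of order d, so the cyclic subgroups of order d number (#elements of order d)/φ(d).
Cyclic subgroups by order — order 1: 1; order 2: 19; order 3: 1; order 6: 1; order 9: 1; order 18: 1.
Total: 24.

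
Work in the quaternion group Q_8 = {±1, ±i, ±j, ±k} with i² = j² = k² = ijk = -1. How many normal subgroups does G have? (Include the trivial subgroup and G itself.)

6

G has 6 subgroups. Checking conjugation-invariance by order — order 1: 1/1 normal; order 2: 1/1 normal; order 4: 3/3 normal; order 8: 1/1 normal.
Total normal subgroups: 6.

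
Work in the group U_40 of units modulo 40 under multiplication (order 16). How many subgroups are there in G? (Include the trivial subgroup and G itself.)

|G| = 16, so by Lagrange every subgroup order divides 16. Divisors: 1, 2, 4, 8, 16.
Subgroups by order — order 1: 1; order 2: 7; order 4: 11; order 8: 7; order 16: 1.
Total: 1 + 7 + 11 + 7 + 1 = 27.

27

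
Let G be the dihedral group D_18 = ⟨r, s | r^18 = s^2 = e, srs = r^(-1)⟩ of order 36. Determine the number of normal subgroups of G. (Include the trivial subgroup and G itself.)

G has 45 subgroups. Checking conjugation-invariance by order — order 1: 1/1 normal; order 2: 1/19 normal; order 3: 1/1 normal; order 4: 0/9 normal; order 6: 1/7 normal; order 9: 1/1 normal; order 12: 0/3 normal; order 18: 3/3 normal; order 36: 1/1 normal.
Total normal subgroups: 9.

9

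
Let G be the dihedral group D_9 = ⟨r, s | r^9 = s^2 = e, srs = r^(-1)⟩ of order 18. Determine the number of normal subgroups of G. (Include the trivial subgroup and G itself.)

4

G has 16 subgroups. Checking conjugation-invariance by order — order 1: 1/1 normal; order 2: 0/9 normal; order 3: 1/1 normal; order 6: 0/3 normal; order 9: 1/1 normal; order 18: 1/1 normal.
Total normal subgroups: 4.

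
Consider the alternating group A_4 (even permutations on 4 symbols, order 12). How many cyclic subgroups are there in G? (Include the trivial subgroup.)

8

A cyclic subgroup of order d is generated by each of its φ(d) elements of order d, so the cyclic subgroups of order d number (#elements of order d)/φ(d).
Cyclic subgroups by order — order 1: 1; order 2: 3; order 3: 4.
Total: 8.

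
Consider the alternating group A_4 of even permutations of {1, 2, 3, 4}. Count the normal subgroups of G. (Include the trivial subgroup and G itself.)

3

G has 10 subgroups. Checking conjugation-invariance by order — order 1: 1/1 normal; order 2: 0/3 normal; order 3: 0/4 normal; order 4: 1/1 normal; order 12: 1/1 normal.
Total normal subgroups: 3.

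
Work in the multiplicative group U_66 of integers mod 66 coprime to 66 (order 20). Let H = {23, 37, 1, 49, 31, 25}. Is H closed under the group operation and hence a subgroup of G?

No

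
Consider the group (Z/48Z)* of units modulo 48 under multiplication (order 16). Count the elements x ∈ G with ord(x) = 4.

The elements of order 4 are: 5, 11, 13, 19, 29, 35, 37, 43.
That's 8.

8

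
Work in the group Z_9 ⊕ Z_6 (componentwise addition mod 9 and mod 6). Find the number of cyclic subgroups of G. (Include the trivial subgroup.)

16

A cyclic subgroup of order d is generated by each of its φ(d) elements of order d, so the cyclic subgroups of order d number (#elements of order d)/φ(d).
Cyclic subgroups by order — order 1: 1; order 2: 1; order 3: 4; order 6: 4; order 9: 3; order 18: 3.
Total: 16.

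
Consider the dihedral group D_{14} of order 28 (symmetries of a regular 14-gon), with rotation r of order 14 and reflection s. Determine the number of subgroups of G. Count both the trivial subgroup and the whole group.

|G| = 28, so by Lagrange every subgroup order divides 28. Divisors: 1, 2, 4, 7, 14, 28.
Subgroups by order — order 1: 1; order 2: 15; order 4: 7; order 7: 1; order 14: 3; order 28: 1.
Total: 1 + 15 + 7 + 1 + 3 + 1 = 28.

28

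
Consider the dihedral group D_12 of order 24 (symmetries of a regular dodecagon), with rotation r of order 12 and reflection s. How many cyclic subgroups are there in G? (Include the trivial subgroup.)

A cyclic subgroup of order d is generated by each of its φ(d) elements of order d, so the cyclic subgroups of order d number (#elements of order d)/φ(d).
Cyclic subgroups by order — order 1: 1; order 2: 13; order 3: 1; order 4: 1; order 6: 1; order 12: 1.
Total: 18.

18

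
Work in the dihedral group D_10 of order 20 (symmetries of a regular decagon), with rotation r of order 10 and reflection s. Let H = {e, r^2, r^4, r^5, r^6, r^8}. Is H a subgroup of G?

|H| = 6 does not divide |G| = 20, so by Lagrange H is not a subgroup.

No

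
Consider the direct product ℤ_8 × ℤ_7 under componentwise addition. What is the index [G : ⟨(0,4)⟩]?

8

|⟨(0,4)⟩| = 7 and |G| = 56.
By Lagrange, [G : H] = |G|/|H| = 56/7 = 8.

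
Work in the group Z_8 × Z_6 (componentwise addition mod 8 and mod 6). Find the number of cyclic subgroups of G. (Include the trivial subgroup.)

Group the elements of G by the cyclic subgroup they generate; each cyclic subgroup of order d accounts for φ(d) elements.
Cyclic subgroups by order — order 1: 1; order 2: 3; order 3: 1; order 4: 2; order 6: 3; order 8: 2; order 12: 2; order 24: 2.
Total: 16.

16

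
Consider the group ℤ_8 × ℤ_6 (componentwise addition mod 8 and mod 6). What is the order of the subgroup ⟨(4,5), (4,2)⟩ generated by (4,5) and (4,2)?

|⟨(4,5)⟩| = 6 and |⟨(4,2)⟩| = 6, so |H| is a multiple of lcm(6, 6) = 6 and divides |G| = 48.
Closing under the operation: H = {(0,0), (0,1), (0,2), (0,3), (0,4), (0,5), (4,0), (4,1), (4,2), (4,3), (4,4), (4,5)}, so |H| = 12.

12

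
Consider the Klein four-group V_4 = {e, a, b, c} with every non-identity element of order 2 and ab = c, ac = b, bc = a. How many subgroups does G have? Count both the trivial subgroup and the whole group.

5

|G| = 4, so by Lagrange every subgroup order divides 4. Divisors: 1, 2, 4.
Subgroups by order — order 1: 1; order 2: 3; order 4: 1.
Total: 1 + 3 + 1 = 5.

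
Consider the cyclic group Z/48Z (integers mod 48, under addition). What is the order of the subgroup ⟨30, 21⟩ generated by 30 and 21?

16

|⟨30⟩| = 8 and |⟨21⟩| = 16, so |H| is a multiple of lcm(8, 16) = 16 and divides |G| = 48.
Closing under the operation: H = {0, 3, 6, 9, 12, 15, 18, 21, 24, 27, 30, 33, 36, 39, 42, 45}, so |H| = 16.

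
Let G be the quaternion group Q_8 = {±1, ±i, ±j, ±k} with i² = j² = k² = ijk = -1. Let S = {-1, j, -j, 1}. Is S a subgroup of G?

|S| = 4 divides |G| = 8, consistent with Lagrange.
S contains the identity, every element's inverse is in S, and S is closed under ·: it is a subgroup.
In fact S = ⟨j⟩.

Yes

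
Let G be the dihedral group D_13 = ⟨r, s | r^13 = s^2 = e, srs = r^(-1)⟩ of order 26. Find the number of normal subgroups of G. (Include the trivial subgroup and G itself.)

3

G has 16 subgroups. Checking conjugation-invariance by order — order 1: 1/1 normal; order 2: 0/13 normal; order 13: 1/1 normal; order 26: 1/1 normal.
Total normal subgroups: 3.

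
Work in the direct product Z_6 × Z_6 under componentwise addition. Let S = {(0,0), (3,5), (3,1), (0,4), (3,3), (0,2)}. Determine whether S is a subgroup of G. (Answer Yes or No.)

|S| = 6 divides |G| = 36, consistent with Lagrange.
S contains the identity, every element's inverse is in S, and S is closed under +: it is a subgroup.
In fact S = ⟨(3,1)⟩.

Yes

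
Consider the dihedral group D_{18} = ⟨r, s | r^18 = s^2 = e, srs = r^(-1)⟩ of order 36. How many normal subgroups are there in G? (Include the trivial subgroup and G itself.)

9

G has 45 subgroups. Checking conjugation-invariance by order — order 1: 1/1 normal; order 2: 1/19 normal; order 3: 1/1 normal; order 4: 0/9 normal; order 6: 1/7 normal; order 9: 1/1 normal; order 12: 0/3 normal; order 18: 3/3 normal; order 36: 1/1 normal.
Total normal subgroups: 9.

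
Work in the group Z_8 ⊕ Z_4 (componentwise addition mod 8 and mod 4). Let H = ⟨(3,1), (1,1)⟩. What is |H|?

|⟨(3,1)⟩| = 8 and |⟨(1,1)⟩| = 8, so |H| is a multiple of lcm(8, 8) = 8 and divides |G| = 32.
Closing under the operation: H = {(0,0), (0,2), (1,1), (1,3), (2,0), (2,2), (3,1), (3,3), (4,0), (4,2), (5,1), (5,3), (6,0), (6,2), (7,1), (7,3)}, so |H| = 16.

16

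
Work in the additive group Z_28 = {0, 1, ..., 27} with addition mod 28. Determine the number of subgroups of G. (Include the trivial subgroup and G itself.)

6

Subgroups of the cyclic group Z_28 correspond bijectively to divisors of 28.
Divisors of 28: 1, 2, 4, 7, 14, 28.
So Z_28 has 6 subgroups.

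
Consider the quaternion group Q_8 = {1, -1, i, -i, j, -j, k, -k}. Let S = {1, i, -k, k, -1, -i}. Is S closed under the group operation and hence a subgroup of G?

No

|S| = 6 does not divide |G| = 8, so by Lagrange S is not a subgroup.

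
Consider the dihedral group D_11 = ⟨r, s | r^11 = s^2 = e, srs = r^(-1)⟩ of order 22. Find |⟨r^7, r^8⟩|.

|⟨r^7⟩| = 11 and |⟨r^8⟩| = 11, so |H| is a multiple of lcm(11, 11) = 11 and divides |G| = 22.
Closing under the operation: H = {e, r, r^2, r^3, r^4, r^5, r^6, r^7, r^8, r^9, r^10}, so |H| = 11.

11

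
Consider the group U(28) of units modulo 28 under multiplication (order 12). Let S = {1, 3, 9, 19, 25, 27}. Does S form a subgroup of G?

Yes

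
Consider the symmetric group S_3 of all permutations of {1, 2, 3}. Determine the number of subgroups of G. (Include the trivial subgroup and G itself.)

6

|G| = 6, so by Lagrange every subgroup order divides 6. Divisors: 1, 2, 3, 6.
Subgroups by order — order 1: 1; order 2: 3; order 3: 1; order 6: 1.
Total: 1 + 3 + 1 + 1 = 6.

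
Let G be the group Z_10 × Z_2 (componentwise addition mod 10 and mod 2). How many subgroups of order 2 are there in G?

|G| = 20 and 2 | 20, so subgroups of order 2 are possible by Lagrange.
The subgroups of order 2 are: {(0,0), (0,1)}; {(0,0), (5,0)}; {(0,0), (5,1)}.
So G has 3 subgroups of order 2.

3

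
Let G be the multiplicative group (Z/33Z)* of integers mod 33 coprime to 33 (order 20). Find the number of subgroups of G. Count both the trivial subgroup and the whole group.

10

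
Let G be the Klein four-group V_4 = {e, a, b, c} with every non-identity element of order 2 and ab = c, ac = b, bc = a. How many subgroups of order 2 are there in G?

3

|G| = 4 and 2 | 4, so subgroups of order 2 are possible by Lagrange.
The subgroups of order 2 are: {e, a}; {e, b}; {e, c}.
So G has 3 subgroups of order 2.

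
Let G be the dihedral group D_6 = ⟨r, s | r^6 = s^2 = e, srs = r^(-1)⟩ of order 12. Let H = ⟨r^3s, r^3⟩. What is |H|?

|⟨r^3s⟩| = 2 and |⟨r^3⟩| = 2, so |H| is a multiple of lcm(2, 2) = 2 and divides |G| = 12.
Closing under the operation: H = {e, r^3, s, r^3s}, so |H| = 4.

4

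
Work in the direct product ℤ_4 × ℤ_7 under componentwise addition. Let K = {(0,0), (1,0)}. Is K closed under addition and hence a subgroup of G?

No

(1,0) ∈ K but its inverse (3,0) ∉ K, so K is not a subgroup.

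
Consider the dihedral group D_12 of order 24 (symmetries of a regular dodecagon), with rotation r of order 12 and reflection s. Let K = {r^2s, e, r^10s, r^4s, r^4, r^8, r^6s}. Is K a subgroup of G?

|K| = 7 does not divide |G| = 24, so by Lagrange K is not a subgroup.

No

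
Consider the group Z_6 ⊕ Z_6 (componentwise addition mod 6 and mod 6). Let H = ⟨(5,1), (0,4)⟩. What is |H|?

18

|⟨(5,1)⟩| = 6 and |⟨(0,4)⟩| = 3, so |H| is a multiple of lcm(6, 3) = 6 and divides |G| = 36.
Closing under the operation: H = {(0,0), (0,2), (0,4), (1,1), (1,3), (1,5), (2,0), (2,2), (2,4), (3,1), (3,3), (3,5), (4,0), (4,2), (4,4), (5,1), (5,3), (5,5)}, so |H| = 18.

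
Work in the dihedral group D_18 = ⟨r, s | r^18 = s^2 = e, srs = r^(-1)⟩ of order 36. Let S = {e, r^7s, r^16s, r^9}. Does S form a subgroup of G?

|S| = 4 divides |G| = 36, consistent with Lagrange.
S contains the identity, every element's inverse is in S, and S is closed under ·: it is a subgroup.

Yes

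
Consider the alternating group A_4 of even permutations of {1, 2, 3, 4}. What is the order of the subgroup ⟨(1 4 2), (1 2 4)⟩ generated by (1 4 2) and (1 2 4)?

|⟨(1 4 2)⟩| = 3 and |⟨(1 2 4)⟩| = 3, so |H| is a multiple of lcm(3, 3) = 3 and divides |G| = 12.
Closing under the operation: H = {e, (1 2 4), (1 4 2)}, so |H| = 3.

3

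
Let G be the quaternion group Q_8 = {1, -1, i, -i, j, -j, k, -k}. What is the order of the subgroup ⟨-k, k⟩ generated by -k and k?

4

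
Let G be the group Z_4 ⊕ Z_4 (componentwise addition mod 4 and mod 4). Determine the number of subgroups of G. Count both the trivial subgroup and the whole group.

|G| = 16, so by Lagrange every subgroup order divides 16. Divisors: 1, 2, 4, 8, 16.
Subgroups by order — order 1: 1; order 2: 3; order 4: 7; order 8: 3; order 16: 1.
Total: 1 + 3 + 7 + 3 + 1 = 15.

15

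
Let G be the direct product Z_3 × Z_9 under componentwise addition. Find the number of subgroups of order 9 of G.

4

|G| = 27 and 9 | 27, so subgroups of order 9 are possible by Lagrange.
The subgroups of order 9 are: {(0,0), (0,1), (0,2), (0,3), (0,4), (0,5), (0,6), (0,7), (0,8)}; {(0,0), (0,3), (0,6), (1,0), (1,3), (1,6), (2,0), (2,3), (2,6)}; {(0,0), (0,3), (0,6), (1,1), (1,4), (1,7), (2,2), (2,5), (2,8)}; {(0,0), (0,3), (0,6), (1,2), (1,5), (1,8), (2,1), (2,4), (2,7)}.
So G has 4 subgroups of order 9.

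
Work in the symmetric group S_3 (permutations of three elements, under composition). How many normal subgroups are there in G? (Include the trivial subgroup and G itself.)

3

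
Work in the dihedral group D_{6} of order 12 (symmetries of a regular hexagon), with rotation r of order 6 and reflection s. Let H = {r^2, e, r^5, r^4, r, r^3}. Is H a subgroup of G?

Yes

|H| = 6 divides |G| = 12, consistent with Lagrange.
H contains the identity, every element's inverse is in H, and H is closed under ·: it is a subgroup.
In fact H = ⟨r^5⟩.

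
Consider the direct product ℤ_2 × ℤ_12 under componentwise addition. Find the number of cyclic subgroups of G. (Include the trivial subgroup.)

Group the elements of G by the cyclic subgroup they generate; each cyclic subgroup of order d accounts for φ(d) elements.
Cyclic subgroups by order — order 1: 1; order 2: 3; order 3: 1; order 4: 2; order 6: 3; order 12: 2.
Total: 12.

12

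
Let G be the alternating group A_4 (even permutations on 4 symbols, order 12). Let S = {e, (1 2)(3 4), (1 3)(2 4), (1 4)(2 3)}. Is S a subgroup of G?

|S| = 4 divides |G| = 12, consistent with Lagrange.
S contains the identity, every element's inverse is in S, and S is closed under ∘: it is a subgroup.

Yes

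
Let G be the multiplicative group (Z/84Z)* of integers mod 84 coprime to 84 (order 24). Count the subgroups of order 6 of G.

|G| = 24 and 6 | 24, so subgroups of order 6 are possible by Lagrange.
The subgroups of order 6 are: {1, 11, 23, 25, 37, 71}; {1, 13, 25, 37, 61, 73}; {1, 5, 17, 25, 37, 41}; {1, 19, 25, 31, 37, 55}; … (7 in all).
So G has 7 subgroups of order 6.

7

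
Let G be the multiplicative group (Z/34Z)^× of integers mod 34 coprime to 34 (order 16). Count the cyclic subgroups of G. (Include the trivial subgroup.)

Group the elements of G by the cyclic subgroup they generate; each cyclic subgroup of order d accounts for φ(d) elements.
Cyclic subgroups by order — order 1: 1; order 2: 1; order 4: 1; order 8: 1; order 16: 1.
Total: 5.

5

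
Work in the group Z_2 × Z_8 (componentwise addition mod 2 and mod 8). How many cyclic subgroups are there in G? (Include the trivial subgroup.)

A cyclic subgroup of order d is generated by each of its φ(d) elements of order d, so the cyclic subgroups of order d number (#elements of order d)/φ(d).
Cyclic subgroups by order — order 1: 1; order 2: 3; order 4: 2; order 8: 2.
Total: 8.

8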